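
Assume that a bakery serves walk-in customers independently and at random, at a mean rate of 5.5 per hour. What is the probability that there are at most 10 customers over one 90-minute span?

0.7903

Over the interval, μ = 5.5 × 1.5 = 8.25 (a 90-minute span = 1.5 hours).
P(N ≤ 10) = Σ_{j=0}^{10} e^(−μ) μ^j/j! ≈ 0.7903.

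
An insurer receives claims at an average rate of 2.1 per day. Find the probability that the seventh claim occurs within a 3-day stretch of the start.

Over the interval, μ = 2.1 × 3 = 6.3 (a 3-day stretch = 3 days).
The seventh arrival falls in the interval iff at least 7 events occur there: P(S_7 ≤ t) = P(N ≥ 7) = 1 − P(N ≤ 6) ≈ 0.4418.

0.4418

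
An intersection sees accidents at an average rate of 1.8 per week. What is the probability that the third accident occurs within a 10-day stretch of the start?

0.4744

Over the interval, μ = 1.8 × 10/7 ≈ 2.57143 (a 10-day stretch = 10/7 weeks).
The third arrival falls in the interval iff at least 3 events occur there: P(S_3 ≤ t) = P(N ≥ 3) = 1 − P(N ≤ 2) ≈ 0.4744.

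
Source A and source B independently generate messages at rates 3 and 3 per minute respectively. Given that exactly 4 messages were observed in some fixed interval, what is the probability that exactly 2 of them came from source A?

0.3750

Given the total, each event is independently from source A with probability p = λ_A/(λ_A+λ_B) = 3/6 = 0.5000.
So K ~ Binomial(4, 3/6): P(K = 2) = C(4,2) · (3/6)^2 · (3/6)^2 ≈ 0.3750.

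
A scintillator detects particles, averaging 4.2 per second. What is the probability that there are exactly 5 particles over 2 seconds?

Over the interval, μ = 4.2 × 2 = 8.4 (2 seconds).
P(N = 5) = e^(−μ) μ^5/5! = e^(−8.4) · 8.4^5/120 ≈ 0.0784.

0.0784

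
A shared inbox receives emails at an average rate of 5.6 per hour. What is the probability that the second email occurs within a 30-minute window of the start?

Over the interval, μ = 5.6 × 0.5 = 2.8 (a 30-minute window = 0.5 hours).
The second arrival falls in the interval iff at least 2 events occur there: P(S_2 ≤ t) = P(N ≥ 2) = 1 − P(N ≤ 1) ≈ 0.7689.

0.7689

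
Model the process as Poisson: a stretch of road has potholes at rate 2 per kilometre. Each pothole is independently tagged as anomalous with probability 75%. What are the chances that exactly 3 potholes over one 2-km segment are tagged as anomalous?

Thinning: the potholes that are tagged as anomalous themselves form a Poisson process with rate 0.75 × 2 = 1.5 per kilometre.
Over the interval, μ = 1.5 × 2 = 3 (a 2-km segment = 2 kilometres).
P(N = 3) = e^(−3) · 3^3/3! ≈ 0.2240.

0.2240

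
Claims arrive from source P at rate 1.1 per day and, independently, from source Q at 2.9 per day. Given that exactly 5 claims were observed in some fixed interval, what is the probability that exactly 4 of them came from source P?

0.0207

Given the total, each event is independently from source P with probability p = λ_P/(λ_P+λ_Q) = 1.1/4 = 0.2750.
So K ~ Binomial(5, 1.1/4): P(K = 4) = C(5,4) · (1.1/4)^4 · (2.9/4)^1 ≈ 0.0207.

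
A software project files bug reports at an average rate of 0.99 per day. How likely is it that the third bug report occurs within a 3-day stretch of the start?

0.5701

Over the interval, μ = 0.99 × 3 = 2.97 (a 3-day stretch = 3 days).
The third arrival falls in the interval iff at least 3 events occur there: P(S_3 ≤ t) = P(N ≥ 3) = 1 − P(N ≤ 2) ≈ 0.5701.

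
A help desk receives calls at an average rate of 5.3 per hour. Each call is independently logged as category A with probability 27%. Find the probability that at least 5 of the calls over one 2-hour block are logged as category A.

0.1621

Thinning: the calls that are logged as category A themselves form a Poisson process with rate 0.27 × 5.3 = 1.431 per hour.
Over the interval, μ = 1.431 × 2 = 2.862 (a 2-hour block = 2 hours).
P(N ≥ 5) = 1 − P(N ≤ 4) ≈ 0.1621.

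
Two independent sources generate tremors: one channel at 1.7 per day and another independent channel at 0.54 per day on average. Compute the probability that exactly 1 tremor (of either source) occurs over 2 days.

Independent Poisson processes superpose: combined rate λ = 1.7 + 0.54 = 2.24 per day.
Over the interval, μ = 2.24 × 2 = 4.48 (2 days).
P(N = 1) = e^(−4.48) · 4.48^1/1! ≈ 0.0508.

0.0508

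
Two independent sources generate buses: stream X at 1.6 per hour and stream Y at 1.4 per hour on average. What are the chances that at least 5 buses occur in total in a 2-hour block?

0.7149

Independent Poisson processes superpose: combined rate λ = 1.6 + 1.4 = 3 per hour.
Over the interval, μ = 3 × 2 = 6 (a 2-hour block = 2 hours).
P(N ≥ 5) = 1 − P(N ≤ 4) ≈ 0.7149.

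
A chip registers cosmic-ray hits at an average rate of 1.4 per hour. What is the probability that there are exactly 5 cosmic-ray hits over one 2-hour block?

0.0872

Over the interval, μ = 1.4 × 2 = 2.8 (a 2-hour block = 2 hours).
P(N = 5) = e^(−μ) μ^5/5! = e^(−2.8) · 2.8^5/120 ≈ 0.0872.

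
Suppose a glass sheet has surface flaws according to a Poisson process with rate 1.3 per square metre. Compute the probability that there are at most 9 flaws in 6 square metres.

0.7411

Over the interval, μ = 1.3 × 6 = 7.8 (6 square metres).
P(N ≤ 9) = Σ_{j=0}^{9} e^(−μ) μ^j/j! ≈ 0.7411.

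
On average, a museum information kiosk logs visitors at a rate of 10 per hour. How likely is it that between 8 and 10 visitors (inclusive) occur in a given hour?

With mean μ = 10 per hour,
P(8 ≤ N ≤ 10) = Σ_{j=8}^{10} e^(−10) · 10^j/j! ≈ 0.3628.

0.3628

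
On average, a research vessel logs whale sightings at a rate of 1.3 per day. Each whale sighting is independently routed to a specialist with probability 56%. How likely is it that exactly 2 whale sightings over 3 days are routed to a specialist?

Thinning: the whale sightings that are routed to a specialist themselves form a Poisson process with rate 0.56 × 1.3 = 0.728 per day.
Over the interval, μ = 0.728 × 3 = 2.184 (3 days).
P(N = 2) = e^(−2.184) · 2.184^2/2! ≈ 0.2685.

0.2685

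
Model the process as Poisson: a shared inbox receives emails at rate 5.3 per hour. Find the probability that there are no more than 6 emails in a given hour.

0.7171

With mean μ = 5.3 per hour,
P(N ≤ 6) = Σ_{j=0}^{6} e^(−μ) μ^j/j! ≈ 0.7171.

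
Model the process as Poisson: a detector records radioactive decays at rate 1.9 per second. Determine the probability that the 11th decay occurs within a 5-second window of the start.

Over the interval, μ = 1.9 × 5 = 9.5 (a 5-second window = 5 seconds).
The 11th arrival falls in the interval iff at least 11 events occur there: P(S_11 ≤ t) = P(N ≥ 11) = 1 − P(N ≤ 10) ≈ 0.3547.

0.3547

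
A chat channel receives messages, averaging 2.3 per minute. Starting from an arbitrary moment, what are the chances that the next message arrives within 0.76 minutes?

0.8259

Inter-arrival times are exponential with rate λ = 2.3 per minute.
P(T ≤ 0.76) = 1 − e^(−λt) = 1 − e^(−2.3 × 0.76) = 1 − e^(−1.748) ≈ 0.8259.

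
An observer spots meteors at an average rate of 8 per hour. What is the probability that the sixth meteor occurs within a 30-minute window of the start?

0.2149

Over the interval, μ = 8 × 0.5 = 4 (a 30-minute window = 0.5 hours).
The sixth arrival falls in the interval iff at least 6 events occur there: P(S_6 ≤ t) = P(N ≥ 6) = 1 − P(N ≤ 5) ≈ 0.2149.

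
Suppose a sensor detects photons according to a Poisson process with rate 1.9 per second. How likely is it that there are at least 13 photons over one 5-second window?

0.1636

Over the interval, μ = 1.9 × 5 = 9.5 (a 5-second window = 5 seconds).
P(N ≥ 13) = 1 − P(N ≤ 12) = 1 − Σ_{j=0}^{12} e^(−μ) μ^j/j! ≈ 0.1636.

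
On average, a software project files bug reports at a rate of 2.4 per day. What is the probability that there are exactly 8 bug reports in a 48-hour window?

0.0575

Over the interval, μ = 2.4 × 2 = 4.8 (a 48-hour window = 2 days).
P(N = 8) = e^(−μ) μ^8/8! = e^(−4.8) · 4.8^8/40320 ≈ 0.0575.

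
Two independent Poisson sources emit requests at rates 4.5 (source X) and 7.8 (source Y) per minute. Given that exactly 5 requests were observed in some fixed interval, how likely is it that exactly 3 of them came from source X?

0.1969

Given the total, each event is independently from source X with probability p = λ_X/(λ_X+λ_Y) = 4.5/12.3 ≈ 0.3659.
So K ~ Binomial(5, 4.5/12.3): P(K = 3) = C(5,3) · (4.5/12.3)^3 · (7.8/12.3)^2 ≈ 0.1969.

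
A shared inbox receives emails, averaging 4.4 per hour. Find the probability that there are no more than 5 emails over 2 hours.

0.1284

Over the interval, μ = 4.4 × 2 = 8.8 (2 hours).
P(N ≤ 5) = Σ_{j=0}^{5} e^(−μ) μ^j/j! ≈ 0.1284.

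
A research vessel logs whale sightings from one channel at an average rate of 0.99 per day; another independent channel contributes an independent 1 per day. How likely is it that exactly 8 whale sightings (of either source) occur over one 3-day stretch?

0.1022

Independent Poisson processes superpose: combined rate λ = 0.99 + 1 = 1.99 per day.
Over the interval, μ = 1.99 × 3 = 5.97 (a 3-day stretch = 3 days).
P(N = 8) = e^(−5.97) · 5.97^8/8! ≈ 0.1022.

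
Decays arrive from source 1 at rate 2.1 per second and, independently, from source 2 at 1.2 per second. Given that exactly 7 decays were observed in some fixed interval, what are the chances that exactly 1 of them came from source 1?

Given the total, each event is independently from source 1 with probability p = λ_1/(λ_1+λ_2) = 2.1/3.3 ≈ 0.6364.
So K ~ Binomial(7, 2.1/3.3): P(K = 1) = C(7,1) · (2.1/3.3)^1 · (1.2/3.3)^6 ≈ 0.0103.

0.0103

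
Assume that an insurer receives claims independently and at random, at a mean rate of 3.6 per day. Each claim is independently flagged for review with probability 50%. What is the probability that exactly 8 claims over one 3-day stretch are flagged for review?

0.0810

Thinning: the claims that are flagged for review themselves form a Poisson process with rate 0.5 × 3.6 = 1.8 per day.
Over the interval, μ = 1.8 × 3 = 5.4 (a 3-day stretch = 3 days).
P(N = 8) = e^(−5.4) · 5.4^8/8! ≈ 0.0810.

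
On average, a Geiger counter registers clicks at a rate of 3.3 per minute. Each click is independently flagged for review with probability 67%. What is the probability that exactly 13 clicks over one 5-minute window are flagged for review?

Thinning: the clicks that are flagged for review themselves form a Poisson process with rate 0.67 × 3.3 = 2.211 per minute.
Over the interval, μ = 2.211 × 5 = 11.055 (a 5-minute window = 5 minutes).
P(N = 13) = e^(−11.055) · 11.055^13/13! ≈ 0.0935.

0.0935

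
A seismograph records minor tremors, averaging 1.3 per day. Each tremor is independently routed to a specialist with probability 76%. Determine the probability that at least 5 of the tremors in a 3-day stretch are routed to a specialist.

Thinning: the tremors that are routed to a specialist themselves form a Poisson process with rate 0.76 × 1.3 = 0.988 per day.
Over the interval, μ = 0.988 × 3 = 2.964 (a 3-day stretch = 3 days).
P(N ≥ 5) = 1 − P(N ≤ 4) ≈ 0.1787.

0.1787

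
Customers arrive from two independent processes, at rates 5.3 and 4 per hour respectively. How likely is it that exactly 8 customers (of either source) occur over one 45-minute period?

Independent Poisson processes superpose: combined rate λ = 5.3 + 4 = 9.3 per hour.
Over the interval, μ = 9.3 × 0.75 = 6.975 (a 45-minute period = 0.75 hours).
P(N = 8) = e^(−6.975) · 6.975^8/8! ≈ 0.1299.

0.1299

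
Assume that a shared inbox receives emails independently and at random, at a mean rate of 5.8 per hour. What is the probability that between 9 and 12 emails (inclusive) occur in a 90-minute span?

0.4007

Over the interval, μ = 5.8 × 1.5 = 8.7 (a 90-minute span = 1.5 hours).
P(9 ≤ N ≤ 12) = Σ_{j=9}^{12} e^(−8.7) · 8.7^j/j! ≈ 0.4007.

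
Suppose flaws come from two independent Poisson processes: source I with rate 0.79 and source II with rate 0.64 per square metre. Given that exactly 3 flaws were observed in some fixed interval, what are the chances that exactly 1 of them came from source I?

0.3320

Given the total, each event is independently from source I with probability p = λ_I/(λ_I+λ_II) = 0.79/1.43 ≈ 0.5524.
So K ~ Binomial(3, 0.79/1.43): P(K = 1) = C(3,1) · (0.79/1.43)^1 · (0.64/1.43)^2 ≈ 0.3320.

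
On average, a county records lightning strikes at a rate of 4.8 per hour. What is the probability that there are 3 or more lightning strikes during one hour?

0.8575

With mean μ = 4.8 per hour,
P(N ≥ 3) = 1 − P(N ≤ 2) = 1 − Σ_{j=0}^{2} e^(−μ) μ^j/j! ≈ 0.8575.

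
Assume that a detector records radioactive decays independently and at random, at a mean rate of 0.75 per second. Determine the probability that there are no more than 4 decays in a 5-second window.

0.6775

Over the interval, μ = 0.75 × 5 = 3.75 (a 5-second window = 5 seconds).
P(N ≤ 4) = Σ_{j=0}^{4} e^(−μ) μ^j/j! ≈ 0.6775.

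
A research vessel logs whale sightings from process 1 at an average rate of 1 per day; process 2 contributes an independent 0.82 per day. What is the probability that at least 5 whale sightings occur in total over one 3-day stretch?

0.6362

Independent Poisson processes superpose: combined rate λ = 1 + 0.82 = 1.82 per day.
Over the interval, μ = 1.82 × 3 = 5.46 (a 3-day stretch = 3 days).
P(N ≥ 5) = 1 − P(N ≤ 4) ≈ 0.6362.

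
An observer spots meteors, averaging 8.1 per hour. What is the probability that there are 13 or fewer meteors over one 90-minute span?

Over the interval, μ = 8.1 × 1.5 = 12.15 (a 90-minute span = 1.5 hours).
P(N ≤ 13) = Σ_{j=0}^{13} e^(−μ) μ^j/j! ≈ 0.6656.

0.6656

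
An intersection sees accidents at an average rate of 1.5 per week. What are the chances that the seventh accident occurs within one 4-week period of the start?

Over the interval, μ = 1.5 × 4 = 6 (a 4-week period = 4 weeks).
The seventh arrival falls in the interval iff at least 7 events occur there: P(S_7 ≤ t) = P(N ≥ 7) = 1 − P(N ≤ 6) ≈ 0.3937.

0.3937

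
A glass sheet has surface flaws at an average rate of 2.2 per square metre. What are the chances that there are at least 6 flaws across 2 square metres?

Over the interval, μ = 2.2 × 2 = 4.4 (2 square metres).
P(N ≥ 6) = 1 − P(N ≤ 5) = 1 − Σ_{j=0}^{5} e^(−μ) μ^j/j! ≈ 0.2801.

0.2801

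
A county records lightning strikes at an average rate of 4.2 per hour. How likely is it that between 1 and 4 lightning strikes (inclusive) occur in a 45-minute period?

0.7466

Over the interval, μ = 4.2 × 0.75 = 3.15 (a 45-minute period = 0.75 hours).
P(1 ≤ N ≤ 4) = Σ_{j=1}^{4} e^(−3.15) · 3.15^j/j! ≈ 0.7466.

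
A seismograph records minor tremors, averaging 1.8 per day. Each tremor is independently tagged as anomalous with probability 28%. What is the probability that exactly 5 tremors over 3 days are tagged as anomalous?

Thinning: the tremors that are tagged as anomalous themselves form a Poisson process with rate 0.28 × 1.8 = 0.504 per day.
Over the interval, μ = 0.504 × 3 = 1.512 (3 days).
P(N = 5) = e^(−1.512) · 1.512^5/5! ≈ 0.0145.

0.0145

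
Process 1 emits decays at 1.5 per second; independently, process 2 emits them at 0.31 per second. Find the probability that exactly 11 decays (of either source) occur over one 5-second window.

Independent Poisson processes superpose: combined rate λ = 1.5 + 0.31 = 1.81 per second.
Over the interval, μ = 1.81 × 5 = 9.05 (a 5-second window = 5 seconds).
P(N = 11) = e^(−9.05) · 9.05^11/11! ≈ 0.0981.

0.0981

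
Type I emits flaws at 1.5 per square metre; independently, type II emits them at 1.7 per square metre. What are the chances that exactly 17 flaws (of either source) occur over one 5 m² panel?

0.0934

Independent Poisson processes superpose: combined rate λ = 1.5 + 1.7 = 3.2 per square metre.
Over the interval, μ = 3.2 × 5 = 16 (a 5 m² panel = 5 square metres).
P(N = 17) = e^(−16) · 16^17/17! ≈ 0.0934.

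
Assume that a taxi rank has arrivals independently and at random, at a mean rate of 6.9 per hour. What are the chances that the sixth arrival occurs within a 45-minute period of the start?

0.4147

Over the interval, μ = 6.9 × 0.75 = 5.175 (a 45-minute period = 0.75 hours).
The sixth arrival falls in the interval iff at least 6 events occur there: P(S_6 ≤ t) = P(N ≥ 6) = 1 − P(N ≤ 5) ≈ 0.4147.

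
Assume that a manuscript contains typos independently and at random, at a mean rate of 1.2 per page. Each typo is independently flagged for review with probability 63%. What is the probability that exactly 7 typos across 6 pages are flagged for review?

Thinning: the typos that are flagged for review themselves form a Poisson process with rate 0.63 × 1.2 = 0.756 per page.
Over the interval, μ = 0.756 × 6 = 4.536 (6 pages).
P(N = 7) = e^(−4.536) · 4.536^7/7! ≈ 0.0840.

0.0840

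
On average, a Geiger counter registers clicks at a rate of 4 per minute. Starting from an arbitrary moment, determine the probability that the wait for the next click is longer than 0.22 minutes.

0.4148

The wait for the next event is exponential with rate λ = 4 per minute.
P(T > 0.22) = e^(−λt) = e^(−4 × 0.22) = e^(−0.88) ≈ 0.4148.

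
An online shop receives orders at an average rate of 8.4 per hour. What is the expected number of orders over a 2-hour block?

E[N] = λt = 8.4 × 2 = 16.8 (a 2-hour block = 2 hours).

16.8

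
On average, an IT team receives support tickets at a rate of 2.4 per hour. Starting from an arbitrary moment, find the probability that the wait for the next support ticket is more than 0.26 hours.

The wait for the next event is exponential with rate λ = 2.4 per hour.
P(T > 0.26) = e^(−λt) = e^(−2.4 × 0.26) = e^(−0.624) ≈ 0.5358.

0.5358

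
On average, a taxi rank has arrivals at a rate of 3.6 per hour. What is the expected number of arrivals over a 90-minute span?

5.4

E[N] = λt = 3.6 × 1.5 = 5.4 (a 90-minute span = 1.5 hours).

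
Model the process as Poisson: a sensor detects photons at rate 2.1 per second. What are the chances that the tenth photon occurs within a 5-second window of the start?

0.6029

Over the interval, μ = 2.1 × 5 = 10.5 (a 5-second window = 5 seconds).
The tenth arrival falls in the interval iff at least 10 events occur there: P(S_10 ≤ t) = P(N ≥ 10) = 1 − P(N ≤ 9) ≈ 0.6029.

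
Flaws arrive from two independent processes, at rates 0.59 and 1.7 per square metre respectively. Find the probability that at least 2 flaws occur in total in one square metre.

Independent Poisson processes superpose: combined rate λ = 0.59 + 1.7 = 2.29 per square metre.
So μ = 2.29.
P(N ≥ 2) = 1 − P(N ≤ 1) ≈ 0.6668.

0.6668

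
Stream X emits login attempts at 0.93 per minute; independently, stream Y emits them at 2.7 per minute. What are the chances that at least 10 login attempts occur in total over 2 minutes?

0.1968

Independent Poisson processes superpose: combined rate λ = 0.93 + 2.7 = 3.63 per minute.
Over the interval, μ = 3.63 × 2 = 7.26 (2 minutes).
P(N ≥ 10) = 1 − P(N ≤ 9) ≈ 0.1968.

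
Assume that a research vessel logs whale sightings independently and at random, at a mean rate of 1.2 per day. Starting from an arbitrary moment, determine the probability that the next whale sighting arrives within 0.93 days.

Inter-arrival times are exponential with rate λ = 1.2 per day.
P(T ≤ 0.93) = 1 − e^(−λt) = 1 − e^(−1.2 × 0.93) = 1 − e^(−1.116) ≈ 0.6724.

0.6724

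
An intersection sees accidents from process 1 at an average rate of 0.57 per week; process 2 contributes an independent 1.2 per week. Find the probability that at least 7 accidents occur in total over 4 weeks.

Independent Poisson processes superpose: combined rate λ = 0.57 + 1.2 = 1.77 per week.
Over the interval, μ = 1.77 × 4 = 7.08 (4 weeks).
P(N ≥ 7) = 1 − P(N ≤ 6) ≈ 0.5621.

0.5621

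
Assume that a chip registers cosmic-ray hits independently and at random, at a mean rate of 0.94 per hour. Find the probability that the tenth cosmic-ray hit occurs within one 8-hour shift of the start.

0.2259

Over the interval, μ = 0.94 × 8 = 7.52 (an 8-hour shift = 8 hours).
The tenth arrival falls in the interval iff at least 10 events occur there: P(S_10 ≤ t) = P(N ≥ 10) = 1 − P(N ≤ 9) ≈ 0.2259.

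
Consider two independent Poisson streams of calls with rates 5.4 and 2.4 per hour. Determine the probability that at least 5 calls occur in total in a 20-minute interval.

Independent Poisson processes superpose: combined rate λ = 5.4 + 2.4 = 7.8 per hour.
Over the interval, μ = 7.8 × 1/3 = 2.6 (a 20-minute interval = 1/3 hours).
P(N ≥ 5) = 1 − P(N ≤ 4) ≈ 0.1226.

0.1226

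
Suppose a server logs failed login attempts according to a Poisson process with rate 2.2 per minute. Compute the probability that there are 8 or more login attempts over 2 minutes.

Over the interval, μ = 2.2 × 2 = 4.4 (2 minutes).
P(N ≥ 8) = 1 − P(N ≤ 7) = 1 − Σ_{j=0}^{7} e^(−μ) μ^j/j! ≈ 0.0786.

0.0786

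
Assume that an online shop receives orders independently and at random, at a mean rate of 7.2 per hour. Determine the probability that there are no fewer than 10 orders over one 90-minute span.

0.6374

Over the interval, μ = 7.2 × 1.5 = 10.8 (a 90-minute span = 1.5 hours).
P(N ≥ 10) = 1 − P(N ≤ 9) = 1 − Σ_{j=0}^{9} e^(−μ) μ^j/j! ≈ 0.6374.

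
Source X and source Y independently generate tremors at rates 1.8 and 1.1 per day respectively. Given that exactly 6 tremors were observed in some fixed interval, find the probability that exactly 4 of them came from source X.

0.3203

Given the total, each event is independently from source X with probability p = λ_X/(λ_X+λ_Y) = 1.8/2.9 ≈ 0.6207.
So K ~ Binomial(6, 1.8/2.9): P(K = 4) = C(6,4) · (1.8/2.9)^4 · (1.1/2.9)^2 ≈ 0.3203.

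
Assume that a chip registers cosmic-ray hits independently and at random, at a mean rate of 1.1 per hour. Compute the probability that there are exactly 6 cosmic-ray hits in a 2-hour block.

Over the interval, μ = 1.1 × 2 = 2.2 (a 2-hour block = 2 hours).
P(N = 6) = e^(−μ) μ^6/6! = e^(−2.2) · 2.2^6/720 ≈ 0.0174.

0.0174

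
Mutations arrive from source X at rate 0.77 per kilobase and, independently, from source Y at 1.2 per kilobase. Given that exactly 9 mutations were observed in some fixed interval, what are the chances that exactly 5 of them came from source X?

0.1583

Given the total, each event is independently from source X with probability p = λ_X/(λ_X+λ_Y) = 0.77/1.97 ≈ 0.3909.
So K ~ Binomial(9, 0.77/1.97): P(K = 5) = C(9,5) · (0.77/1.97)^5 · (1.2/1.97)^4 ≈ 0.1583.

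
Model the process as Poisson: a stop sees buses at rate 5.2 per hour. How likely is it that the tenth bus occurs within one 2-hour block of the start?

0.5910

Over the interval, μ = 5.2 × 2 = 10.4 (a 2-hour block = 2 hours).
The tenth arrival falls in the interval iff at least 10 events occur there: P(S_10 ≤ t) = P(N ≥ 10) = 1 − P(N ≤ 9) ≈ 0.5910.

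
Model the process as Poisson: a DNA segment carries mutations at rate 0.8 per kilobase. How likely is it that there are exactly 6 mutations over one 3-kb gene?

Over the interval, μ = 0.8 × 3 = 2.4 (a 3-kb gene = 3 kilobases).
P(N = 6) = e^(−μ) μ^6/6! = e^(−2.4) · 2.4^6/720 ≈ 0.0241.

0.0241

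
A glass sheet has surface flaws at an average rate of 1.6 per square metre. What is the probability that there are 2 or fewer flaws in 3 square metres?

Over the interval, μ = 1.6 × 3 = 4.8 (3 square metres).
P(N ≤ 2) = Σ_{j=0}^{2} e^(−μ) μ^j/j! ≈ 0.1425.

0.1425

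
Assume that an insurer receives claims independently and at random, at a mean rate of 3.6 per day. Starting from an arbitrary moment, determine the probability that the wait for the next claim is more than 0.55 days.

0.1381

The wait for the next event is exponential with rate λ = 3.6 per day.
P(T > 0.55) = e^(−λt) = e^(−3.6 × 0.55) = e^(−1.98) ≈ 0.1381.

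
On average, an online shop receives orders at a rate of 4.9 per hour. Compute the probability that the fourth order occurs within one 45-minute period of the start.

0.5006

Over the interval, μ = 4.9 × 0.75 = 3.675 (a 45-minute period = 0.75 hours).
The fourth arrival falls in the interval iff at least 4 events occur there: P(S_4 ≤ t) = P(N ≥ 4) = 1 − P(N ≤ 3) ≈ 0.5006.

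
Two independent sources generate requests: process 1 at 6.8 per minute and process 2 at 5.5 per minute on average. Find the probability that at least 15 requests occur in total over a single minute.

Independent Poisson processes superpose: combined rate λ = 6.8 + 5.5 = 12.3 per minute.
So μ = 12.3.
P(N ≥ 15) = 1 − P(N ≤ 14) ≈ 0.2558.

0.2558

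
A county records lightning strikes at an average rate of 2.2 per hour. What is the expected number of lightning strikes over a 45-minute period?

E[N] = λt = 2.2 × 0.75 = 1.65 (a 45-minute period = 0.75 hours).

1.65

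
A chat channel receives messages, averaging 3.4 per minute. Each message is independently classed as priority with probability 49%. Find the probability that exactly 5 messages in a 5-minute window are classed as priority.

0.0806

Thinning: the messages that are classed as priority themselves form a Poisson process with rate 0.49 × 3.4 = 1.666 per minute.
Over the interval, μ = 1.666 × 5 = 8.33 (a 5-minute window = 5 minutes).
P(N = 5) = e^(−8.33) · 8.33^5/5! ≈ 0.0806.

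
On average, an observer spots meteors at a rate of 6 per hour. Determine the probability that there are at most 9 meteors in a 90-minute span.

0.5874

Over the interval, μ = 6 × 1.5 = 9 (a 90-minute span = 1.5 hours).
P(N ≤ 9) = Σ_{j=0}^{9} e^(−μ) μ^j/j! ≈ 0.5874.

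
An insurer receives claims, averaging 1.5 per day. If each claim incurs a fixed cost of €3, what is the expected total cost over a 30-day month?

E[N] = 1.5 × 30 = 45 (a 30-day month = 30 days); E[cost] = 45 × €3 = €135.

€135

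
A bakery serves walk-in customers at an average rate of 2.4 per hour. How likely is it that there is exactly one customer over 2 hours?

0.0395

Over the interval, μ = 2.4 × 2 = 4.8 (2 hours).
P(N = 1) = e^(−μ) μ^1/1! = e^(−4.8) · 4.8^1/1 ≈ 0.0395.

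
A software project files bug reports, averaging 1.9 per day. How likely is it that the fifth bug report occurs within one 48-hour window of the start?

Over the interval, μ = 1.9 × 2 = 3.8 (a 48-hour window = 2 days).
The fifth arrival falls in the interval iff at least 5 events occur there: P(S_5 ≤ t) = P(N ≥ 5) = 1 − P(N ≤ 4) ≈ 0.3322.

0.3322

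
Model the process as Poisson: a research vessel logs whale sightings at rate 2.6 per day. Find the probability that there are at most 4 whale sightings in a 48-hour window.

Over the interval, μ = 2.6 × 2 = 5.2 (a 48-hour window = 2 days).
P(N ≤ 4) = Σ_{j=0}^{4} e^(−μ) μ^j/j! ≈ 0.4061.

0.4061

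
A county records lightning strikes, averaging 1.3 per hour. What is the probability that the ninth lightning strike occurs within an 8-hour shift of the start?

Over the interval, μ = 1.3 × 8 = 10.4 (an 8-hour shift = 8 hours).
The ninth arrival falls in the interval iff at least 9 events occur there: P(S_9 ≤ t) = P(N ≥ 9) = 1 − P(N ≤ 8) ≈ 0.7104.

0.7104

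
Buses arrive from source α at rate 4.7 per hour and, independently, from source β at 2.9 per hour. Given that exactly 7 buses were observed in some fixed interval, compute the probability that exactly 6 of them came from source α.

0.1494

Given the total, each event is independently from source α with probability p = λ_α/(λ_α+λ_β) = 4.7/7.6 ≈ 0.6184.
So K ~ Binomial(7, 4.7/7.6): P(K = 6) = C(7,6) · (4.7/7.6)^6 · (2.9/7.6)^1 ≈ 0.1494.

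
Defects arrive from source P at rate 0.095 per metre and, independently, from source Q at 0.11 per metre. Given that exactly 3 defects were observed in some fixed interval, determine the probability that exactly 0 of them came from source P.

Given the total, each event is independently from source P with probability p = λ_P/(λ_P+λ_Q) = 0.095/0.205 ≈ 0.4634.
So K ~ Binomial(3, 0.095/0.205): P(K = 0) = C(3,0) · (0.095/0.205)^0 · (0.11/0.205)^3 ≈ 0.1545.

0.1545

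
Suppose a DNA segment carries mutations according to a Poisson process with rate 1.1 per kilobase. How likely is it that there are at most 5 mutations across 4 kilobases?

Over the interval, μ = 1.1 × 4 = 4.4 (4 kilobases).
P(N ≤ 5) = Σ_{j=0}^{5} e^(−μ) μ^j/j! ≈ 0.7199.

0.7199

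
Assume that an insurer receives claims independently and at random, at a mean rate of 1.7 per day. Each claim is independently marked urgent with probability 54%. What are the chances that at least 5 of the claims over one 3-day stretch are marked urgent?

Thinning: the claims that are marked urgent themselves form a Poisson process with rate 0.54 × 1.7 = 0.918 per day.
Over the interval, μ = 0.918 × 3 = 2.754 (a 3-day stretch = 3 days).
P(N ≥ 5) = 1 − P(N ≤ 4) ≈ 0.1452.

0.1452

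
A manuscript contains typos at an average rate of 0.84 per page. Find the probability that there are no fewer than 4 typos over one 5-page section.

0.6046

Over the interval, μ = 0.84 × 5 = 4.2 (a 5-page section = 5 pages).
P(N ≥ 4) = 1 − P(N ≤ 3) = 1 − Σ_{j=0}^{3} e^(−μ) μ^j/j! ≈ 0.6046.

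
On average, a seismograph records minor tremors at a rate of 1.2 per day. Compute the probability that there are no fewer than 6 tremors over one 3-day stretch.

Over the interval, μ = 1.2 × 3 = 3.6 (a 3-day stretch = 3 days).
P(N ≥ 6) = 1 − P(N ≤ 5) = 1 − Σ_{j=0}^{5} e^(−μ) μ^j/j! ≈ 0.1559.

0.1559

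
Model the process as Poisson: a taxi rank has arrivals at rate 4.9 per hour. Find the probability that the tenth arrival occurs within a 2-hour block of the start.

Over the interval, μ = 4.9 × 2 = 9.8 (a 2-hour block = 2 hours).
The tenth arrival falls in the interval iff at least 10 events occur there: P(S_10 ≤ t) = P(N ≥ 10) = 1 − P(N ≤ 9) ≈ 0.5168.

0.5168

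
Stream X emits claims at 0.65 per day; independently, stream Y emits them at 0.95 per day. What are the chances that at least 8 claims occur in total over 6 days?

Independent Poisson processes superpose: combined rate λ = 0.65 + 0.95 = 1.6 per day.
Over the interval, μ = 1.6 × 6 = 9.6 (6 days).
P(N ≥ 8) = 1 − P(N ≤ 7) ≈ 0.7416.

0.7416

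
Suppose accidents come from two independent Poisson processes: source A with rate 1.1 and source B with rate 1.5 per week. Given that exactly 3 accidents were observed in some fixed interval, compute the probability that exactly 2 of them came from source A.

0.3098

Given the total, each event is independently from source A with probability p = λ_A/(λ_A+λ_B) = 1.1/2.6 ≈ 0.4231.
So K ~ Binomial(3, 1.1/2.6): P(K = 2) = C(3,2) · (1.1/2.6)^2 · (1.5/2.6)^1 ≈ 0.3098.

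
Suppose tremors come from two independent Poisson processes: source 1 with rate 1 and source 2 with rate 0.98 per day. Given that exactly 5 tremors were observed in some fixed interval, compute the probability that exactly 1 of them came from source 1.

0.1515

Given the total, each event is independently from source 1 with probability p = λ_1/(λ_1+λ_2) = 1/1.98 ≈ 0.5051.
So K ~ Binomial(5, 1/1.98): P(K = 1) = C(5,1) · (1/1.98)^1 · (0.98/1.98)^4 ≈ 0.1515.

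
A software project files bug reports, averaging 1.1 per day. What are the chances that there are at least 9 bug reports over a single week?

0.3657

Over the interval, μ = 1.1 × 7 = 7.7 (a week = 7 days).
P(N ≥ 9) = 1 − P(N ≤ 8) = 1 − Σ_{j=0}^{8} e^(−μ) μ^j/j! ≈ 0.3657.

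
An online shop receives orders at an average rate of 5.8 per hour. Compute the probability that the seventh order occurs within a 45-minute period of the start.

Over the interval, μ = 5.8 × 0.75 = 4.35 (a 45-minute period = 0.75 hours).
The seventh arrival falls in the interval iff at least 7 events occur there: P(S_7 ≤ t) = P(N ≥ 7) = 1 − P(N ≤ 6) ≈ 0.1502.

0.1502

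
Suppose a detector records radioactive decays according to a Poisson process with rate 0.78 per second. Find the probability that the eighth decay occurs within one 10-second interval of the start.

Over the interval, μ = 0.78 × 10 = 7.8 (a 10-second interval = 10 seconds).
The eighth arrival falls in the interval iff at least 8 events occur there: P(S_8 ≤ t) = P(N ≥ 8) = 1 − P(N ≤ 7) ≈ 0.5188.

0.5188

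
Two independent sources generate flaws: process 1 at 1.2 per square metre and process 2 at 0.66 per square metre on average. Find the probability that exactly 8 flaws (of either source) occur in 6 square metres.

Independent Poisson processes superpose: combined rate λ = 1.2 + 0.66 = 1.86 per square metre.
Over the interval, μ = 1.86 × 6 = 11.16 (6 square metres).
P(N = 8) = e^(−11.16) · 11.16^8/8! ≈ 0.0849.

0.0849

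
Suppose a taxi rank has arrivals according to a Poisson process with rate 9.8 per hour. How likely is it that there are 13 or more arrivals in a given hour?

0.1899

With mean μ = 9.8 per hour,
P(N ≥ 13) = 1 − P(N ≤ 12) = 1 − Σ_{j=0}^{12} e^(−μ) μ^j/j! ≈ 0.1899.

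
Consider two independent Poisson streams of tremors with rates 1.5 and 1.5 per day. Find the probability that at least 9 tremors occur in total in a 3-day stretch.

Independent Poisson processes superpose: combined rate λ = 1.5 + 1.5 = 3 per day.
Over the interval, μ = 3 × 3 = 9 (a 3-day stretch = 3 days).
P(N ≥ 9) = 1 − P(N ≤ 8) ≈ 0.5443.

0.5443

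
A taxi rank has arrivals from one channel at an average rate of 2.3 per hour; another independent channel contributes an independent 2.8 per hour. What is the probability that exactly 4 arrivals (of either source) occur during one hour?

0.1719

Independent Poisson processes superpose: combined rate λ = 2.3 + 2.8 = 5.1 per hour.
So μ = 5.1.
P(N = 4) = e^(−5.1) · 5.1^4/4! ≈ 0.1719.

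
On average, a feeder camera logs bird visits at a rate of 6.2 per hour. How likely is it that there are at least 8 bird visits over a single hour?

0.2840

With mean μ = 6.2 per hour,
P(N ≥ 8) = 1 − P(N ≤ 7) = 1 − Σ_{j=0}^{7} e^(−μ) μ^j/j! ≈ 0.2840.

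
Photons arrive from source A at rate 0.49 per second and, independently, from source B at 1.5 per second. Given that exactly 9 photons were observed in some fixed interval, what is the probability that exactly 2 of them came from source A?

Given the total, each event is independently from source A with probability p = λ_A/(λ_A+λ_B) = 0.49/1.99 ≈ 0.2462.
So K ~ Binomial(9, 0.49/1.99): P(K = 2) = C(9,2) · (0.49/1.99)^2 · (1.5/1.99)^7 ≈ 0.3018.

0.3018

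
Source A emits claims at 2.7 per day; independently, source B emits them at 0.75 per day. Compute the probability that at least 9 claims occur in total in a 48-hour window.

0.2580

Independent Poisson processes superpose: combined rate λ = 2.7 + 0.75 = 3.45 per day.
Over the interval, μ = 3.45 × 2 = 6.9 (a 48-hour window = 2 days).
P(N ≥ 9) = 1 − P(N ≤ 8) ≈ 0.2580.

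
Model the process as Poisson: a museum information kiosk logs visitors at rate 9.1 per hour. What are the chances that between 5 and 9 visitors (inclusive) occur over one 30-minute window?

Over the interval, μ = 9.1 × 0.5 = 4.55 (a 30-minute window = 0.5 hours).
P(5 ≤ N ≤ 9) = Σ_{j=5}^{9} e^(−4.55) · 4.55^j/j! ≈ 0.4591.

0.4591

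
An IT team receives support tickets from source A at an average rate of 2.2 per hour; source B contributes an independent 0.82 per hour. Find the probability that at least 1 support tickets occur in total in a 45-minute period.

0.8962

Independent Poisson processes superpose: combined rate λ = 2.2 + 0.82 = 3.02 per hour.
Over the interval, μ = 3.02 × 0.75 = 2.265 (a 45-minute period = 0.75 hours).
P(N ≥ 1) = 1 − P(N ≤ 0) ≈ 0.8962.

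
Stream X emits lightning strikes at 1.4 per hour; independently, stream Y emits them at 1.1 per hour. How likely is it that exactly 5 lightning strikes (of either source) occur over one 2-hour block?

Independent Poisson processes superpose: combined rate λ = 1.4 + 1.1 = 2.5 per hour.
Over the interval, μ = 2.5 × 2 = 5 (a 2-hour block = 2 hours).
P(N = 5) = e^(−5) · 5^5/5! ≈ 0.1755.

0.1755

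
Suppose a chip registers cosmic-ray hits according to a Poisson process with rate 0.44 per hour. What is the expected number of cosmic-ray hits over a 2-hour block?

E[N] = λt = 0.44 × 2 = 0.88 (a 2-hour block = 2 hours).

0.88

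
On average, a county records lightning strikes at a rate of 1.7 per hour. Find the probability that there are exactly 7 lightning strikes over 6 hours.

0.0847

Over the interval, μ = 1.7 × 6 = 10.2 (6 hours).
P(N = 7) = e^(−μ) μ^7/7! = e^(−10.2) · 10.2^7/5040 ≈ 0.0847.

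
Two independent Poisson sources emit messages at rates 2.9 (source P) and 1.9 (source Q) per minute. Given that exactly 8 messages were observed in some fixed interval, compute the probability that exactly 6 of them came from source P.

0.2134

Given the total, each event is independently from source P with probability p = λ_P/(λ_P+λ_Q) = 2.9/4.8 ≈ 0.6042.
So K ~ Binomial(8, 2.9/4.8): P(K = 6) = C(8,6) · (2.9/4.8)^6 · (1.9/4.8)^2 ≈ 0.2134.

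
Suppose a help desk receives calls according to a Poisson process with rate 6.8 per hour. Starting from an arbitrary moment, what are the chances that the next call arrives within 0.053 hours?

0.3026

Inter-arrival times are exponential with rate λ = 6.8 per hour.
P(T ≤ 0.053) = 1 − e^(−λt) = 1 − e^(−6.8 × 0.053) = 1 − e^(−0.3604) ≈ 0.3026.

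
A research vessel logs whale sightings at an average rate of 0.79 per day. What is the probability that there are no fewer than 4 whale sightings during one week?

0.8017

Over the interval, μ = 0.79 × 7 = 5.53 (a week = 7 days).
P(N ≥ 4) = 1 − P(N ≤ 3) = 1 − Σ_{j=0}^{3} e^(−μ) μ^j/j! ≈ 0.8017.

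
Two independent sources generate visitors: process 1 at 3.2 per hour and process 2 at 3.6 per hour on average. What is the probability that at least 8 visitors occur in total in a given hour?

Independent Poisson processes superpose: combined rate λ = 3.2 + 3.6 = 6.8 per hour.
So μ = 6.8.
P(N ≥ 8) = 1 − P(N ≤ 7) ≈ 0.3715.

0.3715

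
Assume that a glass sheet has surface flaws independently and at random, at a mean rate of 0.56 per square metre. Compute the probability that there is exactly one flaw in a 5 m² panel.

Over the interval, μ = 0.56 × 5 = 2.8 (a 5 m² panel = 5 square metres).
P(N = 1) = e^(−μ) μ^1/1! = e^(−2.8) · 2.8^1/1 ≈ 0.1703.

0.1703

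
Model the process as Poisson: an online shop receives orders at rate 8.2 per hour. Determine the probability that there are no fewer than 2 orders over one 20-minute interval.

Over the interval, μ = 8.2 × 1/3 ≈ 2.73333 (a 20-minute interval = 1/3 hours).
P(N ≥ 2) = 1 − P(N ≤ 1) = 1 − Σ_{j=0}^{1} e^(−μ) μ^j/j! ≈ 0.7573.

0.7573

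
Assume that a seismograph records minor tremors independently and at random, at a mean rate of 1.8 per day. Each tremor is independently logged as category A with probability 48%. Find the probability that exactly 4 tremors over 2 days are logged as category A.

Thinning: the tremors that are logged as category A themselves form a Poisson process with rate 0.48 × 1.8 = 0.864 per day.
Over the interval, μ = 0.864 × 2 = 1.728 (2 days).
P(N = 4) = e^(−1.728) · 1.728^4/4! ≈ 0.0660.

0.0660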